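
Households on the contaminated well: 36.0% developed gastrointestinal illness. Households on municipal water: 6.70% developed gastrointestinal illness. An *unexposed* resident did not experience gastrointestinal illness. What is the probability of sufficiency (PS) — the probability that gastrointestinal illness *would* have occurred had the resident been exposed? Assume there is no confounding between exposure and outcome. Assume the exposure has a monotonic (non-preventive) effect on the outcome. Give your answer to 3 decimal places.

p₁ = 0.36, p₀ = 0.067.
Under exogeneity and monotonicity, PS = (p₁ − p₀) / (1 − p₀).
PS = (0.36 − 0.067) / (1 − 0.067) = 0.293 / 0.933 ≈ 0.3140

PS ≈ 0.314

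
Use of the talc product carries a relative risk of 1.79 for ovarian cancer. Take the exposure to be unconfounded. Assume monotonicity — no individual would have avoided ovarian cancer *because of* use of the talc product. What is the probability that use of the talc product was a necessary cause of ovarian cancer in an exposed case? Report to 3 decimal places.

PN ≈ 0.441

Under exogeneity and monotonicity, PN = (RR − 1) / RR = 1 − 1/RR.
PN = (1.79 − 1) / 1.79 = 0.79 / 1.79 ≈ 0.4413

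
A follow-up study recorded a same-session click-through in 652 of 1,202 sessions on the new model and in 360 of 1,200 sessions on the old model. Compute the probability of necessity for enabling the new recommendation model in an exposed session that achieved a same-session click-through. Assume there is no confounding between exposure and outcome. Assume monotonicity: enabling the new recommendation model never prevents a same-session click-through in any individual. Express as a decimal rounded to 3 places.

PN ≈ 0.447

p₁ = P(outcome | exposed) = 652/1202 = 0.54243
p₀ = P(outcome | unexposed) = 360/1200 = 0.3
Under exogeneity and monotonicity, PN = (p₁ − p₀) / p₁.
PN = (0.54243 − 0.3) / 0.54243 = 0.24243 / 0.54243 ≈ 0.4469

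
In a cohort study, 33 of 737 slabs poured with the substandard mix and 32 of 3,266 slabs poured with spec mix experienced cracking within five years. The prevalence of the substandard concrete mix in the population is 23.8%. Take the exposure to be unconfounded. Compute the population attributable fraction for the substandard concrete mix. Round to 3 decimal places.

PAF ≈ 0.459

p₁ = P(outcome | exposed) = 33/737 = 0.044776
p₀ = P(outcome | unexposed) = 32/3266 = 0.0097979
Overall risk P(Y=1) = π·p₁ + (1−π)·p₀ = 0.238×0.044776 + 0.762×0.0097979 = 0.018123.
Under exogeneity, PAF = [P(Y=1) − p₀] / P(Y=1).
PAF = (0.018123 − 0.0097979) / 0.018123 ≈ 0.4594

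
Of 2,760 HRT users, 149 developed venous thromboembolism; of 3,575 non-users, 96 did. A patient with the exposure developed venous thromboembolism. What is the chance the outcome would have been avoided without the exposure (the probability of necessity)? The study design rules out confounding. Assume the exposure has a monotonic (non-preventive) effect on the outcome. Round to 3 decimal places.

p₁ = P(outcome | exposed) = 149/2760 = 0.053986
p₀ = P(outcome | unexposed) = 96/3575 = 0.026853
Under exogeneity and monotonicity, PN = (p₁ − p₀) / p₁.
PN = (0.053986 − 0.026853) / 0.053986 = 0.027132 / 0.053986 ≈ 0.5026

PN ≈ 0.503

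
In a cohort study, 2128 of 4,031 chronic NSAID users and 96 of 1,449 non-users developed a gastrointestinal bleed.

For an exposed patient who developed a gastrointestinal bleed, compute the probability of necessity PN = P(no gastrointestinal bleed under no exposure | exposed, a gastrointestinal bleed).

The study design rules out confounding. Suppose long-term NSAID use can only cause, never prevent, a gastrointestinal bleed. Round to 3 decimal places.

p₁ = P(outcome | exposed) = 2128/4031 = 0.52791
p₀ = P(outcome | unexposed) = 96/1449 = 0.066253
Under exogeneity and monotonicity, PN = (p₁ − p₀) / p₁.
PN = (0.52791 − 0.066253) / 0.52791 = 0.46166 / 0.52791 ≈ 0.8745

PN ≈ 0.874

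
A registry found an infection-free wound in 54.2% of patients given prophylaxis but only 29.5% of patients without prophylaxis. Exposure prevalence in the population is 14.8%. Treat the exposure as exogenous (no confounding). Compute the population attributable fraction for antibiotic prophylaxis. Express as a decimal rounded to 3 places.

PAF ≈ 0.110

p₁ = 0.542, p₀ = 0.295.
Overall risk P(Y=1) = π·p₁ + (1−π)·p₀ = 0.148×0.542 + 0.852×0.295 = 0.33156.
Under exogeneity, PAF = [P(Y=1) − p₀] / P(Y=1).
PAF = (0.33156 − 0.295) / 0.33156 ≈ 0.1103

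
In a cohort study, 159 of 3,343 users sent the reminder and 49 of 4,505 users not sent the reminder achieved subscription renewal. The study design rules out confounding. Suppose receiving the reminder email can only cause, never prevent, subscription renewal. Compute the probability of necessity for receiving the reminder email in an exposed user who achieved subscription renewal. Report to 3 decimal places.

p₁ = P(outcome | exposed) = 159/3343 = 0.047562
p₀ = P(outcome | unexposed) = 49/4505 = 0.010877
Under exogeneity and monotonicity, PN = (p₁ − p₀) / p₁.
PN = (0.047562 − 0.010877) / 0.047562 = 0.036685 / 0.047562 ≈ 0.7713

PN ≈ 0.771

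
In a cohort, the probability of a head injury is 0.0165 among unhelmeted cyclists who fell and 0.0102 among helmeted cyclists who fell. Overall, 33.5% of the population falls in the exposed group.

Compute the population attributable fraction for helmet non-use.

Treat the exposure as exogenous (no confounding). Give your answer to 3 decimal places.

Let p₁ = 0.0165, p₀ = 0.0102.
Overall risk P(Y=1) = π·p₁ + (1−π)·p₀ = 0.335×0.0165 + 0.665×0.0102 = 0.012311.
Under exogeneity, PAF = [P(Y=1) − p₀] / P(Y=1).
PAF = (0.012311 − 0.0102) / 0.012311 ≈ 0.1714

PAF ≈ 0.171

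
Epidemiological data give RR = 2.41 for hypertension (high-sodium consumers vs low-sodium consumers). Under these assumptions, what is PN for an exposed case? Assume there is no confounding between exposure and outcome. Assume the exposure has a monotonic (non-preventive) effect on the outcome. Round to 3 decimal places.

PN ≈ 0.585

Under exogeneity and monotonicity, PN = (RR − 1) / RR = 1 − 1/RR.
PN = (2.41 − 1) / 2.41 = 1.41 / 2.41 ≈ 0.5851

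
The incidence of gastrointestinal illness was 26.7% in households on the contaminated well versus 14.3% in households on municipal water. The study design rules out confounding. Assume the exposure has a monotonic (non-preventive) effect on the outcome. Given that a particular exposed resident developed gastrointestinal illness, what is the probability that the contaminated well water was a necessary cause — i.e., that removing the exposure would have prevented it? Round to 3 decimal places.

p₁ = 0.267, p₀ = 0.143.
Under exogeneity and monotonicity, PN = (p₁ − p₀) / p₁.
PN = (0.267 − 0.143) / 0.267 = 0.124 / 0.267 ≈ 0.4644

PN ≈ 0.464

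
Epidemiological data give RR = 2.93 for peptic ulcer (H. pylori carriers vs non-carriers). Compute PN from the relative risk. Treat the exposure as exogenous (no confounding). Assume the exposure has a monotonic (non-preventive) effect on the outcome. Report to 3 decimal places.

PN ≈ 0.659

Under exogeneity and monotonicity, PN = (RR − 1) / RR = 1 − 1/RR.
PN = (2.93 − 1) / 2.93 = 1.93 / 2.93 ≈ 0.6587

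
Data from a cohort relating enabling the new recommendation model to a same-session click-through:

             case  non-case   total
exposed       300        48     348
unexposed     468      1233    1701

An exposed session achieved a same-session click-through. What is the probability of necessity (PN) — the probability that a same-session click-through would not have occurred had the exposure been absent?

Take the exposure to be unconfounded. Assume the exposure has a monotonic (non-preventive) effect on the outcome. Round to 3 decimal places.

PN ≈ 0.681

p₁ = P(outcome | exposed) = 300/348 = 0.86207
p₀ = P(outcome | unexposed) = 468/1701 = 0.27513
Under exogeneity and monotonicity, PN = (p₁ − p₀) / p₁.
PN = (0.86207 − 0.27513) / 0.86207 = 0.58694 / 0.86207 ≈ 0.6808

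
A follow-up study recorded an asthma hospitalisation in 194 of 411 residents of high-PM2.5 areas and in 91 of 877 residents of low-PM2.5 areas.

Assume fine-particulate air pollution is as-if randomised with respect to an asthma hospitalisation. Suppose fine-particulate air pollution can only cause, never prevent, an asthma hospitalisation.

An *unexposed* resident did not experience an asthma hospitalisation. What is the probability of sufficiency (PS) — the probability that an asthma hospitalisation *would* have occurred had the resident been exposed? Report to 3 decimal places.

p₁ = P(outcome | exposed) = 194/411 = 0.47202
p₀ = P(outcome | unexposed) = 91/877 = 0.10376
Under exogeneity and monotonicity, PS = (p₁ − p₀) / (1 − p₀).
PS = (0.47202 − 0.10376) / (1 − 0.10376) = 0.36826 / 0.89624 ≈ 0.4109

PS ≈ 0.411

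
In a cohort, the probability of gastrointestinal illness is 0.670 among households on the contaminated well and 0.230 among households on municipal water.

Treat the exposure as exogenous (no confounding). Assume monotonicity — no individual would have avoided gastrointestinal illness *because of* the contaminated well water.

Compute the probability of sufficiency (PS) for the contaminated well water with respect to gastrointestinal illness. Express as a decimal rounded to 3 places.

PS ≈ 0.571

Let p₁ = 0.67, p₀ = 0.23.
Under exogeneity and monotonicity, PS = (p₁ − p₀) / (1 − p₀).
PS = (0.67 − 0.23) / (1 − 0.23) = 0.44 / 0.77 ≈ 0.5714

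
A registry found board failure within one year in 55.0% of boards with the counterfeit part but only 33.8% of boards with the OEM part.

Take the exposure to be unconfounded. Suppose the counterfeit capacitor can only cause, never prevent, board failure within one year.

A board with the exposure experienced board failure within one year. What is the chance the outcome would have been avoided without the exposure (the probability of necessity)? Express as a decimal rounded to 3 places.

p₁ = 0.55, p₀ = 0.338.
Under exogeneity and monotonicity, PN = (p₁ − p₀) / p₁.
PN = (0.55 − 0.338) / 0.55 = 0.212 / 0.55 ≈ 0.3855

PN ≈ 0.385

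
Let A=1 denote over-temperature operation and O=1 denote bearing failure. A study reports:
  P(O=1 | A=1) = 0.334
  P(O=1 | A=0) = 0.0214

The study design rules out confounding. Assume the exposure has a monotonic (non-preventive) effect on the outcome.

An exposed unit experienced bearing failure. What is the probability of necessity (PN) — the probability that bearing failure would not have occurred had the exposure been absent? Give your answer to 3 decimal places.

PN ≈ 0.936

Let p₁ = 0.334, p₀ = 0.0214.
Under exogeneity and monotonicity, PN = (p₁ − p₀) / p₁.
PN = (0.334 − 0.0214) / 0.334 = 0.3126 / 0.334 ≈ 0.9359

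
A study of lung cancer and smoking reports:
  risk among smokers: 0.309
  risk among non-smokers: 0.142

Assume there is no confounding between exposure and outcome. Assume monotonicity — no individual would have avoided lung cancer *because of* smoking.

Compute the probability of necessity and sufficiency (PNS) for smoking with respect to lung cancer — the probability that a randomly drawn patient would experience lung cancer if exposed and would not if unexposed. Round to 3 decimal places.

Let p₁ = 0.309, p₀ = 0.142.
Under exogeneity and monotonicity, PNS = p₁ − p₀.
PNS = 0.309 − 0.142 = 0.167

PNS ≈ 0.167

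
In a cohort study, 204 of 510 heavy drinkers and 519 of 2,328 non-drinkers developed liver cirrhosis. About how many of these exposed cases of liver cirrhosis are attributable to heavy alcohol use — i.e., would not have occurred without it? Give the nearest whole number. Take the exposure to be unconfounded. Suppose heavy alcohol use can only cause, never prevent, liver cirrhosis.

about 90 cases

p₁ = P(outcome | exposed) = 204/510 = 0.4
p₀ = P(outcome | unexposed) = 519/2328 = 0.22294
PN = (p₁ − p₀)/p₁ = (0.4 − 0.22294) / 0.4 ≈ 0.44265.
Attributable cases ≈ PN × (exposed cases) = 0.44265 × 204 ≈ 90.30.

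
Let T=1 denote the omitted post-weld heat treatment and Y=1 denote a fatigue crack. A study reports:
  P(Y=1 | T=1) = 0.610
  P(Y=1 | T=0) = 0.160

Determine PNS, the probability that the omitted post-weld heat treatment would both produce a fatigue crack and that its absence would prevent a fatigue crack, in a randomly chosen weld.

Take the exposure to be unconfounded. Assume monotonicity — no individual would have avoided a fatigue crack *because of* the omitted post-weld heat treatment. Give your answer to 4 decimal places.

PNS ≈ 0.4500

Let p₁ = 0.61, p₀ = 0.16.
Under exogeneity and monotonicity, PNS = p₁ − p₀.
PNS = 0.61 − 0.16 = 0.45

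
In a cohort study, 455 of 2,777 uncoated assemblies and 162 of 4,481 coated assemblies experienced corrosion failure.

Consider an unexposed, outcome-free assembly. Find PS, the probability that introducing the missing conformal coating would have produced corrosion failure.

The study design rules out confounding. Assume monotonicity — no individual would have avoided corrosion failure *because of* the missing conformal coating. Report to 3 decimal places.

PS ≈ 0.132

p₁ = P(outcome | exposed) = 455/2777 = 0.16385
p₀ = P(outcome | unexposed) = 162/4481 = 0.036153
Under exogeneity and monotonicity, PS = (p₁ − p₀) / (1 − p₀).
PS = (0.16385 − 0.036153) / (1 − 0.036153) = 0.12769 / 0.96385 ≈ 0.1325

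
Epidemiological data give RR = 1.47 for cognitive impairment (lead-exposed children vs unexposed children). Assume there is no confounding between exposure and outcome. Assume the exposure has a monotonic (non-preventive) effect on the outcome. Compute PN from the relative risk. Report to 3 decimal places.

Under exogeneity and monotonicity, PN = (RR − 1) / RR = 1 − 1/RR.
PN = (1.47 − 1) / 1.47 = 0.47 / 1.47 ≈ 0.3197

PN ≈ 0.320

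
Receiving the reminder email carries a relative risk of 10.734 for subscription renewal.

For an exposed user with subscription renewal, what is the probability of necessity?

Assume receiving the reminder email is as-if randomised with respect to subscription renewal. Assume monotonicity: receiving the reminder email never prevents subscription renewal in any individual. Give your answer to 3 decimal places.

PN ≈ 0.907

Under exogeneity and monotonicity, PN = (RR − 1) / RR = 1 − 1/RR.
PN = (10.734 − 1) / 10.734 = 9.734 / 10.734 ≈ 0.9068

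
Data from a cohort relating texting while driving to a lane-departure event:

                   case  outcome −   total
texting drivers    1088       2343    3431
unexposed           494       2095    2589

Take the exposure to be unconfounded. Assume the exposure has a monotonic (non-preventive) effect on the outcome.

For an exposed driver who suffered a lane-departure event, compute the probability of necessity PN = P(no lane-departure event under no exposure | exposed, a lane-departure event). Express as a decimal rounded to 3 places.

p₁ = P(outcome | exposed) = 1088/3431 = 0.31711
p₀ = P(outcome | unexposed) = 494/2589 = 0.19081
Under exogeneity and monotonicity, PN = (p₁ − p₀) / p₁.
PN = (0.31711 − 0.19081) / 0.31711 = 0.1263 / 0.31711 ≈ 0.3983

PN ≈ 0.398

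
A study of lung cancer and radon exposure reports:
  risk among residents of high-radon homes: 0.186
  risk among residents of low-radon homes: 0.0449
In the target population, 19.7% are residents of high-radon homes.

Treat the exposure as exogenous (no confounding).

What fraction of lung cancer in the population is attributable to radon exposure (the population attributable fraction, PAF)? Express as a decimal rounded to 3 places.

PAF ≈ 0.382

Let p₁ = 0.186, p₀ = 0.0449.
Overall risk P(Y=1) = π·p₁ + (1−π)·p₀ = 0.197×0.186 + 0.803×0.0449 = 0.072697.
Under exogeneity, PAF = [P(Y=1) − p₀] / P(Y=1).
PAF = (0.072697 − 0.0449) / 0.072697 ≈ 0.3824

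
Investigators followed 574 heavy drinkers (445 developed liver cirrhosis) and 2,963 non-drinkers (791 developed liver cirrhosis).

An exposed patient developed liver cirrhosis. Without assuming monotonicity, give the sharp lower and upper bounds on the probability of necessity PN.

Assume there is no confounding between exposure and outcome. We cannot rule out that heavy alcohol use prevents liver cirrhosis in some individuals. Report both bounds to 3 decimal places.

0.656 ≤ PN ≤ 0.946

p₁ = P(outcome | exposed) = 445/574 = 0.77526
p₀ = P(outcome | unexposed) = 791/2963 = 0.26696
Under exogeneity alone the bounds on PN are max{0,(p₁−p₀)/p₁} ≤ PN ≤ min{1,(1−p₀)/p₁}.
  lower = (p₁ − p₀)/p₁ = 0.5083 / 0.77526 ≈ 0.6557
  upper = min{1, (1 − p₀)/p₁} = 0.73304 / 0.77526 ≈ 0.9455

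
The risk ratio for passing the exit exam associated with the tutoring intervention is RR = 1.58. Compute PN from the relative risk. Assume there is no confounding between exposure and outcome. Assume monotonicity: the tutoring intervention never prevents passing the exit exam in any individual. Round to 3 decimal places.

Under exogeneity and monotonicity, PN = (RR − 1) / RR = 1 − 1/RR.
PN = (1.58 − 1) / 1.58 = 0.58 / 1.58 ≈ 0.3671

PN ≈ 0.367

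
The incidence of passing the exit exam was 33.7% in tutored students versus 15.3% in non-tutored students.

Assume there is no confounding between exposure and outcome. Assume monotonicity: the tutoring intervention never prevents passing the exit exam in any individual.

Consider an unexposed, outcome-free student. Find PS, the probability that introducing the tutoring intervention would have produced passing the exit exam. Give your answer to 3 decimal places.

p₁ = 0.337, p₀ = 0.153.
Under exogeneity and monotonicity, PS = (p₁ − p₀) / (1 − p₀).
PS = (0.337 − 0.153) / (1 − 0.153) = 0.184 / 0.847 ≈ 0.2172

PS ≈ 0.217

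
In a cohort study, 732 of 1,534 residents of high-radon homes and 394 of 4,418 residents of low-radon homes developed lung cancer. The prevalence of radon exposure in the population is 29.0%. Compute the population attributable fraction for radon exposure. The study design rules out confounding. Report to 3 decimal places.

PAF ≈ 0.558

p₁ = P(outcome | exposed) = 732/1534 = 0.47718
p₀ = P(outcome | unexposed) = 394/4418 = 0.089181
Overall risk P(Y=1) = π·p₁ + (1−π)·p₀ = 0.29×0.47718 + 0.71×0.089181 = 0.2017.
Under exogeneity, PAF = [P(Y=1) − p₀] / P(Y=1).
PAF = (0.2017 − 0.089181) / 0.2017 ≈ 0.5579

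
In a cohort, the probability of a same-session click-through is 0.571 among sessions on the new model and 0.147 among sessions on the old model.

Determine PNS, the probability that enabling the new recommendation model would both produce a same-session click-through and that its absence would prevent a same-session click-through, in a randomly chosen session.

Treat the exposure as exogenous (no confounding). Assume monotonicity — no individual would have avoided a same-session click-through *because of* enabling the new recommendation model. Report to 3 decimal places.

PNS ≈ 0.424

Let p₁ = 0.571, p₀ = 0.147.
Under exogeneity and monotonicity, PNS = p₁ − p₀.
PNS = 0.571 − 0.147 = 0.424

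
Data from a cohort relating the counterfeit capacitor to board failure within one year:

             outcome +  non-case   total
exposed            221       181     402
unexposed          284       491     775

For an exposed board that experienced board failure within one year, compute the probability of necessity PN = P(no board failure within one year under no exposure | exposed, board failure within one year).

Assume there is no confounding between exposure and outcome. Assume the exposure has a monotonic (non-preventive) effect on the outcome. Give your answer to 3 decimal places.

PN ≈ 0.333

p₁ = P(outcome | exposed) = 221/402 = 0.54975
p₀ = P(outcome | unexposed) = 284/775 = 0.36645
Under exogeneity and monotonicity, PN = (p₁ − p₀)/p₁.
PN = (0.54975 − 0.36645) / 0.54975 ≈ 0.3334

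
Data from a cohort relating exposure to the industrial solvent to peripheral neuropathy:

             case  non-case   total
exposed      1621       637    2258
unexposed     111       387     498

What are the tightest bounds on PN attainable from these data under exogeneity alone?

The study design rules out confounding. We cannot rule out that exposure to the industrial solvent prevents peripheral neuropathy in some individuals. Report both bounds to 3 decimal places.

p₁ = P(outcome | exposed) = 1621/2258 = 0.71789
p₀ = P(outcome | unexposed) = 111/498 = 0.22289
Under exogeneity alone the bounds on PN are max{0,(p₁−p₀)/p₁} ≤ PN ≤ min{1,(1−p₀)/p₁}.
  lower = (p₁ − p₀)/p₁ = 0.495 / 0.71789 ≈ 0.6895
  upper = min{1, (1 − p₀)/p₁} = 0.77711 / 0.71789 ≈ 1.0825 → capped at 1

0.690 ≤ PN ≤ 1.000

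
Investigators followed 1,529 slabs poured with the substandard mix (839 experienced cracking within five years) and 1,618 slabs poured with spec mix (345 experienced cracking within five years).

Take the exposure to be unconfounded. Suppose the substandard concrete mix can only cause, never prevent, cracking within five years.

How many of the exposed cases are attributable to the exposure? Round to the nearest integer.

p₁ = P(outcome | exposed) = 839/1529 = 0.54872
p₀ = P(outcome | unexposed) = 345/1618 = 0.21323
PN = (p₁ − p₀)/p₁ = (0.54872 − 0.21323) / 0.54872 ≈ 0.61141.
Attributable cases ≈ PN × (exposed cases) = 0.61141 × 839 ≈ 512.98.

about 513 cases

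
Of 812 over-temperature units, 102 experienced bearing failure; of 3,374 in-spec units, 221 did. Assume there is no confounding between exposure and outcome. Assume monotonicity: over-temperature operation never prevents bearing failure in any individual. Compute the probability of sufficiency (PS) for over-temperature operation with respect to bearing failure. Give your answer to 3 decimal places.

PS ≈ 0.064

p₁ = P(outcome | exposed) = 102/812 = 0.12562
p₀ = P(outcome | unexposed) = 221/3374 = 0.065501
Under exogeneity and monotonicity, PS = (p₁ − p₀) / (1 − p₀).
PS = (0.12562 − 0.065501) / (1 − 0.065501) = 0.060115 / 0.9345 ≈ 0.0643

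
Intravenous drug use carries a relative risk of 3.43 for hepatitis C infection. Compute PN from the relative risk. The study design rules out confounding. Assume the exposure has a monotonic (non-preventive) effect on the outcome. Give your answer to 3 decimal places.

PN ≈ 0.708

Under exogeneity and monotonicity, PN = (RR − 1) / RR = 1 − 1/RR.
PN = (3.43 − 1) / 3.43 = 2.43 / 3.43 ≈ 0.7085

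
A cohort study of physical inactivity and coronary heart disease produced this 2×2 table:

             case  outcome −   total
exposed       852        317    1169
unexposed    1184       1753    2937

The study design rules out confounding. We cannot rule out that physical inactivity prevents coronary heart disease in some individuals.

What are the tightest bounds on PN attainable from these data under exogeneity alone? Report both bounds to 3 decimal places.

0.447 ≤ PN ≤ 0.819

p₁ = P(outcome | exposed) = 852/1169 = 0.72883
p₀ = P(outcome | unexposed) = 1184/2937 = 0.40313
Under exogeneity alone the bounds on PN are max{0,(p₁−p₀)/p₁} ≤ PN ≤ min{1,(1−p₀)/p₁}.
  lower = (p₁ − p₀)/p₁ = 0.3257 / 0.72883 ≈ 0.4469
  upper = min{1, (1 − p₀)/p₁} = 0.59687 / 0.72883 ≈ 0.8189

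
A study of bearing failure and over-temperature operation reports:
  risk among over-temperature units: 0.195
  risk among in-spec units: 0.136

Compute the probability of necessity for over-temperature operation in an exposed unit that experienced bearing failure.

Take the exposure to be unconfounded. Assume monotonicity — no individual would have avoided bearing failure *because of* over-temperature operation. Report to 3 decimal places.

Let p₁ = 0.195, p₀ = 0.136.
Under exogeneity and monotonicity, PN = (p₁ − p₀) / p₁.
PN = (0.195 − 0.136) / 0.195 = 0.059 / 0.195 ≈ 0.3026

PN ≈ 0.303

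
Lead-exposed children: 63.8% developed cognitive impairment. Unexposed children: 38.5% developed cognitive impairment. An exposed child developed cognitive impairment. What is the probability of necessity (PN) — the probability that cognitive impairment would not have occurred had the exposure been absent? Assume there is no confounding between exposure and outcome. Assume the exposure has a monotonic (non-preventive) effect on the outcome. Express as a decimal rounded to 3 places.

p₁ = 0.638, p₀ = 0.385.
Under exogeneity and monotonicity, PN = (p₁ − p₀) / p₁.
PN = (0.638 − 0.385) / 0.638 = 0.253 / 0.638 ≈ 0.3966

PN ≈ 0.397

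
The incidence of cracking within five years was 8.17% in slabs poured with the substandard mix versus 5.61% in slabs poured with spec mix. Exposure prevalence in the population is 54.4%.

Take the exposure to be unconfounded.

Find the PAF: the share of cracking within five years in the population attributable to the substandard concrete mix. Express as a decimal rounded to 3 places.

p₁ = 0.0817, p₀ = 0.0561.
Overall risk P(Y=1) = π·p₁ + (1−π)·p₀ = 0.544×0.0817 + 0.456×0.0561 = 0.070026.
Under exogeneity, PAF = [P(Y=1) − p₀] / P(Y=1).
PAF = (0.070026 − 0.0561) / 0.070026 ≈ 0.1989

PAF ≈ 0.199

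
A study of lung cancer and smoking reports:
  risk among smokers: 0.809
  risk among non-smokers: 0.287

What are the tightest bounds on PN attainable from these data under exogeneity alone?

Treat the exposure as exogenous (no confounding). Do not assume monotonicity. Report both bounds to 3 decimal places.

Let p₁ = 0.809, p₀ = 0.287.
Under exogeneity alone the bounds on PN are max{0,(p₁−p₀)/p₁} ≤ PN ≤ min{1,(1−p₀)/p₁}.
  lower = (p₁ − p₀)/p₁ = 0.522 / 0.809 ≈ 0.6452
  upper = min{1, (1 − p₀)/p₁} = 0.713 / 0.809 ≈ 0.8813

0.645 ≤ PN ≤ 0.881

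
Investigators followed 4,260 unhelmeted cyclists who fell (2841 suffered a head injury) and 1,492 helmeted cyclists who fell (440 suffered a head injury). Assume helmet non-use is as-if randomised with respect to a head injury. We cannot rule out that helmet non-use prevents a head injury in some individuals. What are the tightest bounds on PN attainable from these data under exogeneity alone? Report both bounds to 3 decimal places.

p₁ = P(outcome | exposed) = 2841/4260 = 0.6669
p₀ = P(outcome | unexposed) = 440/1492 = 0.29491
Under exogeneity alone the bounds on PN are max{0,(p₁−p₀)/p₁} ≤ PN ≤ min{1,(1−p₀)/p₁}.
  lower = (p₁ − p₀)/p₁ = 0.372 / 0.6669 ≈ 0.5578
  upper = min{1, (1 − p₀)/p₁} = 0.70509 / 0.6669 ≈ 1.0573 → capped at 1

0.558 ≤ PN ≤ 1.000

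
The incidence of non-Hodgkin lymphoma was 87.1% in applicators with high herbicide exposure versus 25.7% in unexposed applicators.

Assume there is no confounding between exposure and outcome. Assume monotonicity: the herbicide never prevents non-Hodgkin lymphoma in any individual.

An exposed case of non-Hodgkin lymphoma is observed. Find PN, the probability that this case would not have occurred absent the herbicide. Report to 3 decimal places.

PN ≈ 0.705

p₁ = 0.871, p₀ = 0.257.
Under exogeneity and monotonicity, PN = (p₁ − p₀) / p₁.
PN = (0.871 − 0.257) / 0.871 = 0.614 / 0.871 ≈ 0.7049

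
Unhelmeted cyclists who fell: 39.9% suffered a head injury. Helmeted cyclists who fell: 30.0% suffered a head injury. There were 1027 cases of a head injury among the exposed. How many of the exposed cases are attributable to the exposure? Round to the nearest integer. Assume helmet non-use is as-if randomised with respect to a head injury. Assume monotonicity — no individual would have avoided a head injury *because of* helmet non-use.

about 255 cases

p₁ = 0.399, p₀ = 0.3.
PN = (p₁ − p₀)/p₁ = (0.399 − 0.3) / 0.399 ≈ 0.24812.
Attributable cases ≈ PN × (exposed cases) = 0.24812 × 1027 ≈ 254.82.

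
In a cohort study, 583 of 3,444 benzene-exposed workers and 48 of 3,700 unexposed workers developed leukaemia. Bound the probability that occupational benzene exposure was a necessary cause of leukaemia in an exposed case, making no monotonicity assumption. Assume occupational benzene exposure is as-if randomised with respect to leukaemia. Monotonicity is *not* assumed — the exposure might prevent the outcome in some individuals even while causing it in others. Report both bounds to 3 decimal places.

0.923 ≤ PN ≤ 1.000

p₁ = P(outcome | exposed) = 583/3444 = 0.16928
p₀ = P(outcome | unexposed) = 48/3700 = 0.012973
Under exogeneity alone the bounds on PN are max{0,(p₁−p₀)/p₁} ≤ PN ≤ min{1,(1−p₀)/p₁}.
  lower = (p₁ − p₀)/p₁ = 0.15631 / 0.16928 ≈ 0.9234
  upper = min{1, (1 − p₀)/p₁} = 0.98703 / 0.16928 ≈ 5.8307 → capped at 1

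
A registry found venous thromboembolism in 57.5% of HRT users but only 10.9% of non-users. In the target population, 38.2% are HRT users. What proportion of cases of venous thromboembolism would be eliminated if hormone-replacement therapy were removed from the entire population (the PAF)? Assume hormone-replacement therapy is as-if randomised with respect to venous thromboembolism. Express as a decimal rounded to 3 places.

PAF ≈ 0.620

p₁ = 0.575, p₀ = 0.109.
Overall risk P(Y=1) = π·p₁ + (1−π)·p₀ = 0.382×0.575 + 0.618×0.109 = 0.28701.
Under exogeneity, PAF = [P(Y=1) − p₀] / P(Y=1).
PAF = (0.28701 − 0.109) / 0.28701 ≈ 0.6202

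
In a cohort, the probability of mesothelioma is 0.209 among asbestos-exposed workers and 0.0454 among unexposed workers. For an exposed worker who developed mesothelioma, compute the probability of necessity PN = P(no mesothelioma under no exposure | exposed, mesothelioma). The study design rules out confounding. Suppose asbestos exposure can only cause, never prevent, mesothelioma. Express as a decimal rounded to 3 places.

Let p₁ = 0.209, p₀ = 0.0454.
Under exogeneity and monotonicity, PN = (p₁ − p₀) / p₁.
PN = (0.209 − 0.0454) / 0.209 = 0.1636 / 0.209 ≈ 0.7828

PN ≈ 0.783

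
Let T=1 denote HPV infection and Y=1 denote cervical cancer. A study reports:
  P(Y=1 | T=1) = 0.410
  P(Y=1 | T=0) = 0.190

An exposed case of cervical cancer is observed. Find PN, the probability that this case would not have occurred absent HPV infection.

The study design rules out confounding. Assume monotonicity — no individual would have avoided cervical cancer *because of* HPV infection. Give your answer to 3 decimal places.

PN ≈ 0.537

Let p₁ = 0.41, p₀ = 0.19.
Under exogeneity and monotonicity, PN = (p₁ − p₀) / p₁.
PN = (0.41 − 0.19) / 0.41 = 0.22 / 0.41 ≈ 0.5366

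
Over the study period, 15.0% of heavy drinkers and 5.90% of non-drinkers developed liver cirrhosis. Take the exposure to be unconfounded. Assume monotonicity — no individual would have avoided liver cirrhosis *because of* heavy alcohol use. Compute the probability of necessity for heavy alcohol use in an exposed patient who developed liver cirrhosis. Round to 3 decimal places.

p₁ = 0.15, p₀ = 0.059.
Under exogeneity and monotonicity, PN = (p₁ − p₀) / p₁.
PN = (0.15 − 0.059) / 0.15 = 0.091 / 0.15 ≈ 0.6067

PN ≈ 0.607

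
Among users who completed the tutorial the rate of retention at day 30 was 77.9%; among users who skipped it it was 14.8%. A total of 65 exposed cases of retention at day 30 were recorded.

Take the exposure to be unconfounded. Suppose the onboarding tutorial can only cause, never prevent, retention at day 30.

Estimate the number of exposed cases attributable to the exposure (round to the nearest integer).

about 53 cases

p₁ = 0.779, p₀ = 0.148.
PN = (p₁ − p₀)/p₁ = (0.779 − 0.148) / 0.779 ≈ 0.81001.
Attributable cases ≈ PN × (exposed cases) = 0.81001 × 65 ≈ 52.65.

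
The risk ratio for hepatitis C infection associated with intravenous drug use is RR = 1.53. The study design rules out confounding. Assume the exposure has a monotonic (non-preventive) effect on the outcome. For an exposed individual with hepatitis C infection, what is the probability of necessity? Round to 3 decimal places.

PN ≈ 0.346

Under exogeneity and monotonicity, PN = (RR − 1) / RR = 1 − 1/RR.
PN = (1.53 − 1) / 1.53 = 0.53 / 1.53 ≈ 0.3464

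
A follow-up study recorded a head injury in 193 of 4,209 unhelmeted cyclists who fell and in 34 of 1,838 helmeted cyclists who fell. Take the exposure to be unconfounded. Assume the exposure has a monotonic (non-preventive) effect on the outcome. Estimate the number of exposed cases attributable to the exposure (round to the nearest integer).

p₁ = P(outcome | exposed) = 193/4209 = 0.045854
p₀ = P(outcome | unexposed) = 34/1838 = 0.018498
PN = (p₁ − p₀)/p₁ = (0.045854 − 0.018498) / 0.045854 ≈ 0.59658.
Attributable cases ≈ PN × (exposed cases) = 0.59658 × 193 ≈ 115.14.

about 115 cases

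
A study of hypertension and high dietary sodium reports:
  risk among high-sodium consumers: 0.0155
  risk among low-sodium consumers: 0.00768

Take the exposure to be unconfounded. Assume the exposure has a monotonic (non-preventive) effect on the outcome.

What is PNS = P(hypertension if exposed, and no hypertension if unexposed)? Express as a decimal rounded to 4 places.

Let p₁ = 0.0155, p₀ = 0.00768.
Under exogeneity and monotonicity, PNS = p₁ − p₀.
PNS = 0.0155 − 0.00768 = 0.00782

PNS ≈ 0.0078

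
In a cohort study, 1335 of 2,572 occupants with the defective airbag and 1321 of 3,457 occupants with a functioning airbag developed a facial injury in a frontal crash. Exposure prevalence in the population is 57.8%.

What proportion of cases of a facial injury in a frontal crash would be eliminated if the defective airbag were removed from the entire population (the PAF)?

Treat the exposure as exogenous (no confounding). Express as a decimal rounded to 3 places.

p₁ = P(outcome | exposed) = 1335/2572 = 0.51905
p₀ = P(outcome | unexposed) = 1321/3457 = 0.38212
Overall risk P(Y=1) = π·p₁ + (1−π)·p₀ = 0.578×0.51905 + 0.422×0.38212 = 0.46127.
Under exogeneity, PAF = [P(Y=1) − p₀] / P(Y=1).
PAF = (0.46127 − 0.38212) / 0.46127 ≈ 0.1716

PAF ≈ 0.172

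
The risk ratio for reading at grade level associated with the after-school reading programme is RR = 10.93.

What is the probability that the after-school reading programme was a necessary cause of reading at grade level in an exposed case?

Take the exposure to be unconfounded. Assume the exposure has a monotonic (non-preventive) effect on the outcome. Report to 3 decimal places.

PN ≈ 0.909

Under exogeneity and monotonicity, PN = (RR − 1) / RR = 1 − 1/RR.
PN = (10.93 − 1) / 10.93 = 9.93 / 10.93 ≈ 0.9085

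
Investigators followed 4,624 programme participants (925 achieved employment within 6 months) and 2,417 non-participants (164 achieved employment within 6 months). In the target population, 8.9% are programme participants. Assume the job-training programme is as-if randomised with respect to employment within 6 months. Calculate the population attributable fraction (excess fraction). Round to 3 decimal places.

PAF ≈ 0.148

p₁ = P(outcome | exposed) = 925/4624 = 0.20004
p₀ = P(outcome | unexposed) = 164/2417 = 0.067853
Overall risk P(Y=1) = π·p₁ + (1−π)·p₀ = 0.089×0.20004 + 0.911×0.067853 = 0.079618.
Under exogeneity, PAF = [P(Y=1) − p₀] / P(Y=1).
PAF = (0.079618 − 0.067853) / 0.079618 ≈ 0.1478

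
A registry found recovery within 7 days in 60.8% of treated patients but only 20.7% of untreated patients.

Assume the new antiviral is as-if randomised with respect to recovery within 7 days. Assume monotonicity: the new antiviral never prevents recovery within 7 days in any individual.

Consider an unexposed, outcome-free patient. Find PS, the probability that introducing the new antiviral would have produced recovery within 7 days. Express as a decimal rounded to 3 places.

PS ≈ 0.506

p₁ = 0.608, p₀ = 0.207.
Under exogeneity and monotonicity, PS = (p₁ − p₀) / (1 − p₀).
PS = (0.608 − 0.207) / (1 − 0.207) = 0.401 / 0.793 ≈ 0.5057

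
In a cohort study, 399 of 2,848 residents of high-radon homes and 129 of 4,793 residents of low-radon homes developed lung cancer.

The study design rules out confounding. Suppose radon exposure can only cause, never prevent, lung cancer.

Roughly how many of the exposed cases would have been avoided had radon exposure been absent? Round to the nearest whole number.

p₁ = P(outcome | exposed) = 399/2848 = 0.1401
p₀ = P(outcome | unexposed) = 129/4793 = 0.026914
PN = (p₁ − p₀)/p₁ = (0.1401 − 0.026914) / 0.1401 ≈ 0.80789.
Attributable cases ≈ PN × (exposed cases) = 0.80789 × 399 ≈ 322.35.

about 322 cases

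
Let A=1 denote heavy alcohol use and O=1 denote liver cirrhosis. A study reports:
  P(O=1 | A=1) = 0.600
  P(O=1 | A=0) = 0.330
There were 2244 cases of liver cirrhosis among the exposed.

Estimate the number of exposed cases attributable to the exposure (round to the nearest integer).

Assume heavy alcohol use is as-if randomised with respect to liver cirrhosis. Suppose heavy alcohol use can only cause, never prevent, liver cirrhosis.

about 1010 cases

Let p₁ = 0.6, p₀ = 0.33.
PN = (p₁ − p₀)/p₁ = (0.6 − 0.33) / 0.6 ≈ 0.45000.
Attributable cases ≈ PN × (exposed cases) = 0.45000 × 2244 ≈ 1009.80.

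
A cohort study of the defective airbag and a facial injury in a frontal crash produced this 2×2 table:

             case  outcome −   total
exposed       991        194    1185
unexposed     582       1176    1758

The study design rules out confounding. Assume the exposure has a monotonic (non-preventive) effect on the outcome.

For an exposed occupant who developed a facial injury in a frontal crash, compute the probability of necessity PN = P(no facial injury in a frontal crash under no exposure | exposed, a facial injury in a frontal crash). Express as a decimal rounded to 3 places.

PN ≈ 0.604

p₁ = P(outcome | exposed) = 991/1185 = 0.83629
p₀ = P(outcome | unexposed) = 582/1758 = 0.33106
Under exogeneity and monotonicity, PN = (p₁ − p₀)/p₁.
PN = (0.83629 − 0.33106) / 0.83629 ≈ 0.6041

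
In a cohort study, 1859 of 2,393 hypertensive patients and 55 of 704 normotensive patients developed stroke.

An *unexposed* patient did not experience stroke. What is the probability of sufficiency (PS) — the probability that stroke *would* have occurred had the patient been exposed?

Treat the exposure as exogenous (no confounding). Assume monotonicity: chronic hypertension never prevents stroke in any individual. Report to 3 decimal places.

p₁ = P(outcome | exposed) = 1859/2393 = 0.77685
p₀ = P(outcome | unexposed) = 55/704 = 0.078125
Under exogeneity and monotonicity, PS = (p₁ − p₀) / (1 − p₀).
PS = (0.77685 − 0.078125) / (1 − 0.078125) = 0.69872 / 0.92188 ≈ 0.7579

PS ≈ 0.758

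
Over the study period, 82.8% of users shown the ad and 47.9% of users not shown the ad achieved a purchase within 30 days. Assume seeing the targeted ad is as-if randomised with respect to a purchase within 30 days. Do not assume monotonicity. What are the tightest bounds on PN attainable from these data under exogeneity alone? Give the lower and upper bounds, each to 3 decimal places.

0.421 ≤ PN ≤ 0.629

p₁ = 0.828, p₀ = 0.479.
Under exogeneity alone the bounds on PN are max{0,(p₁−p₀)/p₁} ≤ PN ≤ min{1,(1−p₀)/p₁}.
  lower = (p₁ − p₀)/p₁ = 0.349 / 0.828 ≈ 0.4215
  upper = min{1, (1 − p₀)/p₁} = 0.521 / 0.828 ≈ 0.6292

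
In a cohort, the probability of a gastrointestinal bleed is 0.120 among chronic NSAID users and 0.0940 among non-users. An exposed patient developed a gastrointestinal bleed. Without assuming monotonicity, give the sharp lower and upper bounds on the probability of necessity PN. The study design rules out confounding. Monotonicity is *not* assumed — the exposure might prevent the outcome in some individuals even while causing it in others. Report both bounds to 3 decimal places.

Let p₁ = 0.12, p₀ = 0.094.
Under exogeneity alone the bounds on PN are max{0,(p₁−p₀)/p₁} ≤ PN ≤ min{1,(1−p₀)/p₁}.
  lower = (p₁ − p₀)/p₁ = 0.026 / 0.12 ≈ 0.2167
  upper = min{1, (1 − p₀)/p₁} = 0.906 / 0.12 ≈ 7.5500 → capped at 1

0.217 ≤ PN ≤ 1.000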